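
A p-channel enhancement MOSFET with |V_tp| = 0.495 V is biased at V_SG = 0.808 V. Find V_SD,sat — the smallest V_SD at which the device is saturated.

The boundary between triode and saturation is V_SD = V_SG − |V_tp| = V_ov.
V_ov = 0.808 − 0.495 = 0.313 V.

V_SD,sat = 0.313 V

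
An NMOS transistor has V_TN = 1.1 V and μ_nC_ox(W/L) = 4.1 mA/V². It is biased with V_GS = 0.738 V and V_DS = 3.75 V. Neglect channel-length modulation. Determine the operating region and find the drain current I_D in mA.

Cutoff; I_D = 0 mA

V_GS = 0.738 V < V_TN = 1.1 V, so the transistor is in cutoff.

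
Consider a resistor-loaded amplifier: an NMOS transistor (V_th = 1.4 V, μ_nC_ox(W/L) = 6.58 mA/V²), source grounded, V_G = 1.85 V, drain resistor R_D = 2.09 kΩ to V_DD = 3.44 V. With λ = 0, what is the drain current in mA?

I_D = 0.666 mA

V_GS = V_G = 1.85 V, so V_ov = 1.85 − 1.4 = 0.45 V.
Assume saturation: I_D = ½ k_n V_ov² = 0.5 × 6.58 × 0.45² = 0.666 mA, giving V_DS = V_DD − I_D R_D = 3.44 − 0.666 × 2.09 = 2.05 V.
V_DS = 2.05 V ≥ V_ov = 0.45 V, confirming saturation.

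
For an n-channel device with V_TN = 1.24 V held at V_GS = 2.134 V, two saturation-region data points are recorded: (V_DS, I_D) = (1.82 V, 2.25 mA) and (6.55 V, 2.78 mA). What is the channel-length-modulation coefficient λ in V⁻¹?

λ = 0.0548 V⁻¹

With V_GS fixed, I_D ∝ (1 + λ V_DS) in saturation, so I_D2/I_D1 = (1 + λ V_DS2)/(1 + λ V_DS1).
2.78/2.25 = 1.236 = (1 + 6.55 λ)/(1 + 1.82 λ).
Solving: λ (I_D1 V_DS2 − I_D2 V_DS1) = I_D2 − I_D1, so λ = (2.78 − 2.25) / (2.25 × 6.55 − 2.78 × 1.82) = 0.53 / 9.68 = 0.0548 V⁻¹.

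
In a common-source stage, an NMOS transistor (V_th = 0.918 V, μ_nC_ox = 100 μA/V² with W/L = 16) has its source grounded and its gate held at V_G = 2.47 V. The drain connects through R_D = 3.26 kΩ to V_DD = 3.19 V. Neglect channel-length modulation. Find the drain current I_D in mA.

V_GS = V_G = 2.47 V, so V_ov = 2.47 − 0.918 = 1.55 V.
k_n = μ_nC_ox · (W/L) = 1.6 mA/V².
Assume saturation: I_D = ½ k_n V_ov² = 0.5 × 1.6 × 1.55² = 1.93 mA, giving V_DS = V_DD − I_D R_D = 3.19 − 1.93 × 3.26 = -3.09 V.
But -3.09 V < V_ov = 1.55 V, so the device is actually in triode.
In triode I_D = k_n[V_ov V_DS − ½ V_DS²] and I_D = (V_DD − V_DS)/R_D. Equating: 2.61 V_DS² − 9.095 V_DS + 3.19 = 0, giving V_DS = 0.396 V (the root below V_ov).
I_D = (3.19 − 0.396) / 3.26 = 0.857 mA.

I_D = 0.857 mA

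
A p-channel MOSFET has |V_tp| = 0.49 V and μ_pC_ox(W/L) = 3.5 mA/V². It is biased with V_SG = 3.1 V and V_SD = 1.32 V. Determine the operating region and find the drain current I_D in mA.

V_ov = V_SG − |V_tp| = 3.1 − 0.49 = 2.61 V.
Since V_SD = 1.32 V < V_ov = 2.61 V, the device is in the triode region.
I_D = k_p [V_ov · V_SD − ½ V_SD²] = 3.5 × [2.61 × 1.32 − 0.5 × 1.32²] = 9.01 mA.

Triode; I_D = 9.01 mA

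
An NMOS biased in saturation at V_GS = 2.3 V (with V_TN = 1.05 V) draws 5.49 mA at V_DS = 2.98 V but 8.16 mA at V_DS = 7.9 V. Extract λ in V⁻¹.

λ = 0.140 V⁻¹

With V_GS fixed, I_D ∝ (1 + λ V_DS) in saturation, so I_D2/I_D1 = (1 + λ V_DS2)/(1 + λ V_DS1).
8.16/5.49 = 1.486 = (1 + 7.9 λ)/(1 + 2.98 λ).
Solving: λ (I_D1 V_DS2 − I_D2 V_DS1) = I_D2 − I_D1, so λ = (8.16 − 5.49) / (5.49 × 7.9 − 8.16 × 2.98) = 2.67 / 19.1 = 0.14 V⁻¹.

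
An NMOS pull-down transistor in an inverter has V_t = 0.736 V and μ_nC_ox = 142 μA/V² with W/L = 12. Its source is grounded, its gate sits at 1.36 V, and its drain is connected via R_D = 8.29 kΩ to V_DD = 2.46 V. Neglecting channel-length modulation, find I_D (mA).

I_D = 0.257 mA

V_GS = V_G = 1.36 V, so V_ov = 1.36 − 0.736 = 0.624 V.
k_n = μ_nC_ox · (W/L) = 1.704 mA/V².
Assume saturation: I_D = ½ k_n V_ov² = 0.5 × 1.704 × 0.624² = 0.332 mA, giving V_DS = V_DD − I_D R_D = 2.46 − 0.332 × 8.29 = -0.29 V.
But -0.29 V < V_ov = 0.624 V, so the device is actually in triode.
In triode I_D = k_n[V_ov V_DS − ½ V_DS²] and I_D = (V_DD − V_DS)/R_D. Equating: 7.06 V_DS² − 9.815 V_DS + 2.46 = 0, giving V_DS = 0.328 V (the root below V_ov).
I_D = (2.46 − 0.328) / 8.29 = 0.257 mA.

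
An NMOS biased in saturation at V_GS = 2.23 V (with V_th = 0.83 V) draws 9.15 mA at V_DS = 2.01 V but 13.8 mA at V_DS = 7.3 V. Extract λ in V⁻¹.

With V_GS fixed, I_D ∝ (1 + λ V_DS) in saturation, so I_D2/I_D1 = (1 + λ V_DS2)/(1 + λ V_DS1).
13.8/9.15 = 1.508 = (1 + 7.3 λ)/(1 + 2.01 λ).
Solving: λ (I_D1 V_DS2 − I_D2 V_DS1) = I_D2 − I_D1, so λ = (13.8 − 9.15) / (9.15 × 7.3 − 13.8 × 2.01) = 4.65 / 39.1 = 0.119 V⁻¹.

λ = 0.119 V⁻¹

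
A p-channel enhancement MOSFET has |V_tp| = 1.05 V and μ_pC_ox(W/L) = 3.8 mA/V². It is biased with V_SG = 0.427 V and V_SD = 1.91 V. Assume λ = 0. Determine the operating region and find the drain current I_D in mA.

Cutoff; I_D = 0 mA

V_SG = 0.427 V < |V_tp| = 1.05 V, so the transistor is in cutoff.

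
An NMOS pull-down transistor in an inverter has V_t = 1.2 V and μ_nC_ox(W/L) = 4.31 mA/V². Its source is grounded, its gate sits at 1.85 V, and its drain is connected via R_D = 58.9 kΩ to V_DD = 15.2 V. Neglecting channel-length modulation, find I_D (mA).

V_GS = V_G = 1.85 V, so V_ov = 1.85 − 1.2 = 0.65 V.
Assume saturation: I_D = ½ k_n V_ov² = 0.5 × 4.31 × 0.65² = 0.91 mA, giving V_DS = V_DD − I_D R_D = 15.2 − 0.91 × 58.9 = -38.4 V.
But -38.4 V < V_ov = 0.65 V, so the device is actually in triode.
In triode I_D = k_n[V_ov V_DS − ½ V_DS²] and I_D = (V_DD − V_DS)/R_D. Equating: 127 V_DS² − 166 V_DS + 15.2 = 0, giving V_DS = 0.0991 V (the root below V_ov).
I_D = (15.2 − 0.0991) / 58.9 = 0.256 mA.

I_D = 0.256 mA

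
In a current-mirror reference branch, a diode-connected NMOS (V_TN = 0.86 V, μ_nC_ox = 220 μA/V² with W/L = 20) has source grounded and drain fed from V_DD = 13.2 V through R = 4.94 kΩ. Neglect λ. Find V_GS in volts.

With gate tied to drain, V_GS = V_DS ≥ V_GS − V_TN, so the device is in saturation.
k_n = μ_nC_ox · (W/L) = 4.4 mA/V².
KCL at the drain: ½ k_n (V_GS − V_TN)² = (V_DD − V_GS)/R.
Let x = V_GS − 0.86. Then 10.9 x² + x − 12.34 = 0, giving x = 1.02 V (positive root), so V_GS = 1.88 V.
I_D = (V_DD − V_GS)/R = (13.2 − 1.88) / 4.94 = 2.29 mA.

V_GS = 1.88 V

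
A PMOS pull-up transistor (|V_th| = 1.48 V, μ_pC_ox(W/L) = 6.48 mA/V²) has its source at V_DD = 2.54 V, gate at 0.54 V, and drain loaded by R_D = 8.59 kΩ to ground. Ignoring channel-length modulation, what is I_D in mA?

V_SG = V_DD − V_G = 2.54 − 0.54 = 2 V, so V_ov = 2 − 1.48 = 0.52 V.
Assume saturation: I_D = ½ k_p V_ov² = 0.5 × 6.48 × 0.52² = 0.876 mA, giving V_SD = V_DD − I_D R_D = 2.54 − 0.876 × 8.59 = -4.99 V.
But -4.99 V < V_ov = 0.52 V, so the device is actually in triode.
In triode I_D = k_p[V_ov V_SD − ½ V_SD²] and I_D = (V_DD − V_SD)/R_D. Equating: 27.8 V_SD² − 29.94 V_SD + 2.54 = 0, giving V_SD = 0.0928 V (the root below V_ov).
I_D = (2.54 − 0.0928) / 8.59 = 0.285 mA.

I_D = 0.285 mA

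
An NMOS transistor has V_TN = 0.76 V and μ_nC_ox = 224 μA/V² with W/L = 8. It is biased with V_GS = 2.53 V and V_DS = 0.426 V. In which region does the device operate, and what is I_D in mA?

Triode; I_D = 1.19 mA

k_n = μ_nC_ox · (W/L) = 1.792 mA/V².
V_ov = V_GS − V_TN = 2.53 − 0.76 = 1.77 V.
Since V_DS = 0.426 V < V_ov = 1.77 V, the device is in the triode region.
I_D = k_n [V_ov · V_DS − ½ V_DS²] = 1.792 × [1.77 × 0.426 − 0.5 × 0.426²] = 1.19 mA.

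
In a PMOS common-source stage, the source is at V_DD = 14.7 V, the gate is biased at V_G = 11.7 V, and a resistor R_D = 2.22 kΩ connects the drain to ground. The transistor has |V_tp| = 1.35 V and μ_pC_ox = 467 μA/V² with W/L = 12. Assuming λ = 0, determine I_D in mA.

I_D = 6.20 mA

V_SG = V_DD − V_G = 14.7 − 11.7 = 3 V, so V_ov = 3 − 1.35 = 1.65 V.
k_p = μ_pC_ox · (W/L) = 5.604 mA/V².
Assume saturation: I_D = ½ k_p V_ov² = 0.5 × 5.604 × 1.65² = 7.63 mA, giving V_SD = V_DD − I_D R_D = 14.7 − 7.63 × 2.22 = -2.24 V.
But -2.24 V < V_ov = 1.65 V, so the device is actually in triode.
In triode I_D = k_p[V_ov V_SD − ½ V_SD²] and I_D = (V_DD − V_SD)/R_D. Equating: 6.22 V_SD² − 21.53 V_SD + 14.7 = 0, giving V_SD = 0.936 V (the root below V_ov).
I_D = (14.7 − 0.936) / 2.22 = 6.2 mA.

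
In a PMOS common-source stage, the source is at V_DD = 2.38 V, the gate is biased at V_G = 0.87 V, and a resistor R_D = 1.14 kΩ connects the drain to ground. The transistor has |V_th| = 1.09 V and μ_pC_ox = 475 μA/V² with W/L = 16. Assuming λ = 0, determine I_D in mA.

I_D = 0.670 mA

V_SG = V_DD − V_G = 2.38 − 0.87 = 1.51 V, so V_ov = 1.51 − 1.09 = 0.42 V.
k_p = μ_pC_ox · (W/L) = 7.6 mA/V².
Assume saturation: I_D = ½ k_p V_ov² = 0.5 × 7.6 × 0.42² = 0.67 mA, giving V_SD = V_DD − I_D R_D = 2.38 − 0.67 × 1.14 = 1.62 V.
V_SD = 1.62 V ≥ V_ov = 0.42 V, confirming saturation.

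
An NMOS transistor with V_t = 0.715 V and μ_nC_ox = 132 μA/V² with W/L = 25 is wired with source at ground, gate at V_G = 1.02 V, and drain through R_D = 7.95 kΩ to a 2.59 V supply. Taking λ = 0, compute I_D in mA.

V_GS = V_G = 1.02 V, so V_ov = 1.02 − 0.715 = 0.305 V.
k_n = μ_nC_ox · (W/L) = 3.3 mA/V².
Assume saturation: I_D = ½ k_n V_ov² = 0.5 × 3.3 × 0.305² = 0.153 mA, giving V_DS = V_DD − I_D R_D = 2.59 − 0.153 × 7.95 = 1.37 V.
V_DS = 1.37 V ≥ V_ov = 0.305 V, confirming saturation.

I_D = 0.153 mA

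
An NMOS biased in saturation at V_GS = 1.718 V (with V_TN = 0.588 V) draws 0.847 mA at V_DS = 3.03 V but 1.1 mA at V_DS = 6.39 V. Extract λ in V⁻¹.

With V_GS fixed, I_D ∝ (1 + λ V_DS) in saturation, so I_D2/I_D1 = (1 + λ V_DS2)/(1 + λ V_DS1).
1.1/0.847 = 1.299 = (1 + 6.39 λ)/(1 + 3.03 λ).
Solving: λ (I_D1 V_DS2 − I_D2 V_DS1) = I_D2 − I_D1, so λ = (1.1 − 0.847) / (0.847 × 6.39 − 1.1 × 3.03) = 0.253 / 2.08 = 0.122 V⁻¹.

λ = 0.122 V⁻¹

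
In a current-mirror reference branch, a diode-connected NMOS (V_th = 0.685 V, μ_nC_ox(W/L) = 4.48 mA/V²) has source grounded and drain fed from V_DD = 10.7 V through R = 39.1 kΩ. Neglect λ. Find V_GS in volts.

With gate tied to drain, V_GS = V_DS ≥ V_GS − V_th, so the device is in saturation.
KCL at the drain: ½ k_n (V_GS − V_th)² = (V_DD − V_GS)/R.
Let x = V_GS − 0.685. Then 87.6 x² + x − 10.01 = 0, giving x = 0.332 V (positive root), so V_GS = 1.02 V.
I_D = (V_DD − V_GS)/R = (10.7 − 1.02) / 39.1 = 0.248 mA.

V_GS = 1.02 V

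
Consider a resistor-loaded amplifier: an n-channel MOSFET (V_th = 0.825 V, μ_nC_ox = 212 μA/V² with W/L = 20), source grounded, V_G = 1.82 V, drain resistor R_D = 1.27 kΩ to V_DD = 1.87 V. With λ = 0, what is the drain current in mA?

V_GS = V_G = 1.82 V, so V_ov = 1.82 − 0.825 = 0.995 V.
k_n = μ_nC_ox · (W/L) = 4.24 mA/V².
Assume saturation: I_D = ½ k_n V_ov² = 0.5 × 4.24 × 0.995² = 2.1 mA, giving V_DS = V_DD − I_D R_D = 1.87 − 2.1 × 1.27 = -0.796 V.
But -0.796 V < V_ov = 0.995 V, so the device is actually in triode.
In triode I_D = k_n[V_ov V_DS − ½ V_DS²] and I_D = (V_DD − V_DS)/R_D. Equating: 2.69 V_DS² − 6.358 V_DS + 1.87 = 0, giving V_DS = 0.344 V (the root below V_ov).
I_D = (1.87 − 0.344) / 1.27 = 1.2 mA.

I_D = 1.20 mA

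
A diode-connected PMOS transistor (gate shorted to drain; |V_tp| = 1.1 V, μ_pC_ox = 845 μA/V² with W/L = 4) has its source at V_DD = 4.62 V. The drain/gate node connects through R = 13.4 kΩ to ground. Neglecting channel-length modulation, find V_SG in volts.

V_SG = 1.47 V

With gate tied to drain, V_SG = V_SD ≥ V_SG − |V_tp|, so the device is in saturation.
k_p = μ_pC_ox · (W/L) = 3.38 mA/V².
KCL at the drain: ½ k_p (V_SG − |V_tp|)² = (V_DD − V_SG)/R.
Let x = V_SG − 1.1. Then 22.6 x² + x − 3.52 = 0, giving x = 0.373 V (positive root), so V_SG = 1.47 V.
I_D = (V_DD − V_SG)/R = (4.62 − 1.47) / 13.4 = 0.235 mA.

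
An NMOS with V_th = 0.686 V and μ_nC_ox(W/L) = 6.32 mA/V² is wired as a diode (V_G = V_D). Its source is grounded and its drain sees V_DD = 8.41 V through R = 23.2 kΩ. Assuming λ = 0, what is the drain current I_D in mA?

With gate tied to drain, V_GS = V_DS ≥ V_GS − V_th, so the device is in saturation.
KCL at the drain: ½ k_n (V_GS − V_th)² = (V_DD − V_GS)/R.
Let x = V_GS − 0.686. Then 73.3 x² + x − 7.724 = 0, giving x = 0.318 V (positive root), so V_GS = 1 V.
I_D = (V_DD − V_GS)/R = (8.41 − 1) / 23.2 = 0.319 mA.

I_D = 0.319 mA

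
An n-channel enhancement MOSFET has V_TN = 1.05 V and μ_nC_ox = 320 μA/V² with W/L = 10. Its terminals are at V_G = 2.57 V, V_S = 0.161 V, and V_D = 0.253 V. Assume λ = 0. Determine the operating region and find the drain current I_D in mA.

V_GS = V_G − V_S = 2.57 − 0.161 = 2.41 V; V_DS = V_D − V_S = 0.253 − 0.161 = 0.092 V.
k_n = μ_nC_ox · (W/L) = 3.2 mA/V².
V_ov = V_GS − V_TN = 2.41 − 1.05 = 1.36 V.
Since V_DS = 0.092 V < V_ov = 1.36 V, the device is in the triode region.
I_D = k_n [V_ov · V_DS − ½ V_DS²] = 3.2 × [1.36 × 0.092 − 0.5 × 0.092²] = 0.387 mA.

Triode; I_D = 0.387 mA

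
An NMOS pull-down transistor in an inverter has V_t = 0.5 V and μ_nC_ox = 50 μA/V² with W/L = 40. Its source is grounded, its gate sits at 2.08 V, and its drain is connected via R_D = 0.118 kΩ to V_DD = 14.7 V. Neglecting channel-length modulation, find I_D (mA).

I_D = 2.50 mA

V_GS = V_G = 2.08 V, so V_ov = 2.08 − 0.5 = 1.58 V.
k_n = μ_nC_ox · (W/L) = 2 mA/V².
Assume saturation: I_D = ½ k_n V_ov² = 0.5 × 2 × 1.58² = 2.5 mA, giving V_DS = V_DD − I_D R_D = 14.7 − 2.5 × 0.118 = 14.4 V.
V_DS = 14.4 V ≥ V_ov = 1.58 V, confirming saturation.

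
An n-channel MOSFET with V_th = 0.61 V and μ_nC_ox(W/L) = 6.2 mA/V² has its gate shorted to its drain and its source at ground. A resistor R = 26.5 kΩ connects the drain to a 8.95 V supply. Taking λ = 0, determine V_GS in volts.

With gate tied to drain, V_GS = V_DS ≥ V_GS − V_th, so the device is in saturation.
KCL at the drain: ½ k_n (V_GS − V_th)² = (V_DD − V_GS)/R.
Let x = V_GS − 0.61. Then 82.2 x² + x − 8.34 = 0, giving x = 0.313 V (positive root), so V_GS = 0.923 V.
I_D = (V_DD − V_GS)/R = (8.95 − 0.923) / 26.5 = 0.303 mA.

V_GS = 0.923 V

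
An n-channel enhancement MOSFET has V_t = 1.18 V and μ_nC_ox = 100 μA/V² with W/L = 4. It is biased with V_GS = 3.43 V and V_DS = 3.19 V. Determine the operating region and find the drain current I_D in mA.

Saturation; I_D = 1.01 mA

k_n = μ_nC_ox · (W/L) = 0.4 mA/V².
V_ov = V_GS − V_t = 3.43 − 1.18 = 2.25 V.
Since V_DS = 3.19 V ≥ V_ov = 2.25 V, the device is in saturation.
I_D = ½ k_n V_ov² = 0.5 × 0.4 × 2.25² = 1.01 mA.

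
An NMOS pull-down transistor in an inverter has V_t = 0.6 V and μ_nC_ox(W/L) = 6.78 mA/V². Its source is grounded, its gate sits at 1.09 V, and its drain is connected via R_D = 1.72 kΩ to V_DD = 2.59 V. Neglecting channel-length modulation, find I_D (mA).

I_D = 0.814 mA

V_GS = V_G = 1.09 V, so V_ov = 1.09 − 0.6 = 0.49 V.
Assume saturation: I_D = ½ k_n V_ov² = 0.5 × 6.78 × 0.49² = 0.814 mA, giving V_DS = V_DD − I_D R_D = 2.59 − 0.814 × 1.72 = 1.19 V.
V_DS = 1.19 V ≥ V_ov = 0.49 V, confirming saturation.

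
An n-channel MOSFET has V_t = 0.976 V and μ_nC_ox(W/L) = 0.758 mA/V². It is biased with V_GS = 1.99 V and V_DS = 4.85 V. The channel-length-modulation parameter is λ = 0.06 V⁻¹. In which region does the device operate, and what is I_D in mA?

Saturation; I_D = 0.503 mA

V_ov = V_GS − V_t = 1.99 − 0.976 = 1.01 V.
Since V_DS = 4.85 V ≥ V_ov = 1.01 V, the device is in saturation.
I_D = ½ k_n V_ov² (1 + λ V_DS) = 0.5 × 0.758 × 1.01² × (1 + 0.06 × 4.85) = 0.503 mA.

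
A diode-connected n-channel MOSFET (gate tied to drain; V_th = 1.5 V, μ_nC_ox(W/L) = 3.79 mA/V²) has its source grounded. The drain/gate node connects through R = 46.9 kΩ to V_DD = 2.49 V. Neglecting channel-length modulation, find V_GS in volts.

V_GS = 1.60 V

With gate tied to drain, V_GS = V_DS ≥ V_GS − V_th, so the device is in saturation.
KCL at the drain: ½ k_n (V_GS − V_th)² = (V_DD − V_GS)/R.
Let x = V_GS − 1.5. Then 88.9 x² + x − 0.99 = 0, giving x = 0.1 V (positive root), so V_GS = 1.6 V.
I_D = (V_DD − V_GS)/R = (2.49 − 1.6) / 46.9 = 0.019 mA.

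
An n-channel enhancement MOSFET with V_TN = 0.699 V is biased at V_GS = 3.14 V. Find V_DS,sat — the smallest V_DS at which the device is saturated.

V_DS,sat = 2.44 V

The boundary between triode and saturation is V_DS = V_GS − V_TN = V_ov.
V_ov = 3.14 − 0.699 = 2.44 V.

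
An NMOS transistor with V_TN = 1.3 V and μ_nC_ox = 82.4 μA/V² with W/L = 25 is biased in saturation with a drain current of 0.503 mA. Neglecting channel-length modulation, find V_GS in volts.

k_n = μ_nC_ox · (W/L) = 2.06 mA/V².
In saturation I_D = ½ k_n (V_GS − V_TN)², so V_GS − V_TN = √(2 I_D / k_n) = √(2 × 0.503 / 2.06) = 0.699 V.
V_GS = 1.3 + 0.699 = 2 V.

V_GS = 2.00 V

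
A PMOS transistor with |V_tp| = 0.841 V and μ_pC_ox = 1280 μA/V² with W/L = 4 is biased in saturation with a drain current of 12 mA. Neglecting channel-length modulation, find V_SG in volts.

V_SG = 3.01 V

k_p = μ_pC_ox · (W/L) = 5.12 mA/V².
In saturation I_D = ½ k_p (V_SG − |V_tp|)², so V_SG − |V_tp| = √(2 I_D / k_p) = √(2 × 12 / 5.12) = 2.17 V.
V_SG = 0.841 + 2.17 = 3.01 V.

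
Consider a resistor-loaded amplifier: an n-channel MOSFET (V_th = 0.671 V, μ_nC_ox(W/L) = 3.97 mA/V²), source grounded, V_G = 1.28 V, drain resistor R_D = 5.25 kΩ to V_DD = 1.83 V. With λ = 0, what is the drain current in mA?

V_GS = V_G = 1.28 V, so V_ov = 1.28 − 0.671 = 0.609 V.
Assume saturation: I_D = ½ k_n V_ov² = 0.5 × 3.97 × 0.609² = 0.736 mA, giving V_DS = V_DD − I_D R_D = 1.83 − 0.736 × 5.25 = -2.04 V.
But -2.04 V < V_ov = 0.609 V, so the device is actually in triode.
In triode I_D = k_n[V_ov V_DS − ½ V_DS²] and I_D = (V_DD − V_DS)/R_D. Equating: 10.4 V_DS² − 13.69 V_DS + 1.83 = 0, giving V_DS = 0.151 V (the root below V_ov).
I_D = (1.83 − 0.151) / 5.25 = 0.32 mA.

I_D = 0.320 mA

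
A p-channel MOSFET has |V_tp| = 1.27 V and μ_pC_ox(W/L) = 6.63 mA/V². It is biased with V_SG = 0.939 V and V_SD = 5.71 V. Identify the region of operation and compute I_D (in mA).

Cutoff; I_D = 0 mA

V_SG = 0.939 V < |V_tp| = 1.27 V, so the transistor is in cutoff.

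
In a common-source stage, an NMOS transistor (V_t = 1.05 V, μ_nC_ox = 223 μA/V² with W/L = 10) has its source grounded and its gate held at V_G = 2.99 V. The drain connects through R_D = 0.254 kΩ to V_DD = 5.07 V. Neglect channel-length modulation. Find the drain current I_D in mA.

I_D = 4.20 mA

V_GS = V_G = 2.99 V, so V_ov = 2.99 − 1.05 = 1.94 V.
k_n = μ_nC_ox · (W/L) = 2.23 mA/V².
Assume saturation: I_D = ½ k_n V_ov² = 0.5 × 2.23 × 1.94² = 4.2 mA, giving V_DS = V_DD − I_D R_D = 5.07 − 4.2 × 0.254 = 4 V.
V_DS = 4 V ≥ V_ov = 1.94 V, confirming saturation.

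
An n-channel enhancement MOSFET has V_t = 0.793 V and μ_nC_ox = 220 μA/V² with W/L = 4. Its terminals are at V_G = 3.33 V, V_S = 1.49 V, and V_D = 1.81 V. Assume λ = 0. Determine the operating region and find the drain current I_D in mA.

V_GS = V_G − V_S = 3.33 − 1.49 = 1.84 V; V_DS = V_D − V_S = 1.81 − 1.49 = 0.32 V.
k_n = μ_nC_ox · (W/L) = 0.88 mA/V².
V_ov = V_GS − V_t = 1.84 − 0.793 = 1.05 V.
Since V_DS = 0.32 V < V_ov = 1.05 V, the device is in the triode region.
I_D = k_n [V_ov · V_DS − ½ V_DS²] = 0.88 × [1.05 × 0.32 − 0.5 × 0.32²] = 0.25 mA.

Triode; I_D = 0.250 mA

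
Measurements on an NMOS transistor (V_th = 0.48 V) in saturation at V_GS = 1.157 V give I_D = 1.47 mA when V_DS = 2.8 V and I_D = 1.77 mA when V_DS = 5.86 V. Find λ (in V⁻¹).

λ = 0.0820 V⁻¹

With V_GS fixed, I_D ∝ (1 + λ V_DS) in saturation, so I_D2/I_D1 = (1 + λ V_DS2)/(1 + λ V_DS1).
1.77/1.47 = 1.204 = (1 + 5.86 λ)/(1 + 2.8 λ).
Solving: λ (I_D1 V_DS2 − I_D2 V_DS1) = I_D2 − I_D1, so λ = (1.77 − 1.47) / (1.47 × 5.86 − 1.77 × 2.8) = 0.3 / 3.66 = 0.082 V⁻¹.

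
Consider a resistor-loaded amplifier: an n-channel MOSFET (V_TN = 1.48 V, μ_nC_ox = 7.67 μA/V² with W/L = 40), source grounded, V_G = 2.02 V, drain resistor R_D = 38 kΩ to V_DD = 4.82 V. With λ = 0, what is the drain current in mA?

V_GS = V_G = 2.02 V, so V_ov = 2.02 − 1.48 = 0.54 V.
k_n = μ_nC_ox · (W/L) = 0.3068 mA/V².
Assume saturation: I_D = ½ k_n V_ov² = 0.5 × 0.3068 × 0.54² = 0.0447 mA, giving V_DS = V_DD − I_D R_D = 4.82 − 0.0447 × 38 = 3.12 V.
V_DS = 3.12 V ≥ V_ov = 0.54 V, confirming saturation.

I_D = 0.0447 mA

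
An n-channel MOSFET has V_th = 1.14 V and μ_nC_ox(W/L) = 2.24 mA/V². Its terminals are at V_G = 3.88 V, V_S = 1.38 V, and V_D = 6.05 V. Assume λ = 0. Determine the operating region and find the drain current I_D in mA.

Saturation; I_D = 2.07 mA

V_GS = V_G − V_S = 3.88 − 1.38 = 2.5 V; V_DS = V_D − V_S = 6.05 − 1.38 = 4.67 V.
V_ov = V_GS − V_th = 2.5 − 1.14 = 1.36 V.
Since V_DS = 4.67 V ≥ V_ov = 1.36 V, the device is in saturation.
I_D = ½ k_n V_ov² = 0.5 × 2.24 × 1.36² = 2.07 mA.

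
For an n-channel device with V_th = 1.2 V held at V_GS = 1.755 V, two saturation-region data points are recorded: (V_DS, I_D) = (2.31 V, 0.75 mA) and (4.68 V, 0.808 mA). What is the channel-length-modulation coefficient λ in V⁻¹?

With V_GS fixed, I_D ∝ (1 + λ V_DS) in saturation, so I_D2/I_D1 = (1 + λ V_DS2)/(1 + λ V_DS1).
0.808/0.75 = 1.077 = (1 + 4.68 λ)/(1 + 2.31 λ).
Solving: λ (I_D1 V_DS2 − I_D2 V_DS1) = I_D2 − I_D1, so λ = (0.808 − 0.75) / (0.75 × 4.68 − 0.808 × 2.31) = 0.058 / 1.64 = 0.0353 V⁻¹.

λ = 0.0353 V⁻¹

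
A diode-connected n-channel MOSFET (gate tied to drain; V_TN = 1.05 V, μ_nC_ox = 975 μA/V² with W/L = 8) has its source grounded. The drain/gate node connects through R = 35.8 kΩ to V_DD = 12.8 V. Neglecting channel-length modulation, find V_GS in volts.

With gate tied to drain, V_GS = V_DS ≥ V_GS − V_TN, so the device is in saturation.
k_n = μ_nC_ox · (W/L) = 7.8 mA/V².
KCL at the drain: ½ k_n (V_GS − V_TN)² = (V_DD − V_GS)/R.
Let x = V_GS − 1.05. Then 140 x² + x − 11.75 = 0, giving x = 0.287 V (positive root), so V_GS = 1.34 V.
I_D = (V_DD − V_GS)/R = (12.8 − 1.34) / 35.8 = 0.32 mA.

V_GS = 1.34 V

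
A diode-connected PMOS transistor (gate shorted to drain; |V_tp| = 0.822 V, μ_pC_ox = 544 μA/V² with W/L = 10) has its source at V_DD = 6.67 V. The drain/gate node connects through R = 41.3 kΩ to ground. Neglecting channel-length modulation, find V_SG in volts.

V_SG = 1.05 V

With gate tied to drain, V_SG = V_SD ≥ V_SG − |V_tp|, so the device is in saturation.
k_p = μ_pC_ox · (W/L) = 5.44 mA/V².
KCL at the drain: ½ k_p (V_SG − |V_tp|)² = (V_DD − V_SG)/R.
Let x = V_SG − 0.822. Then 112 x² + x − 5.848 = 0, giving x = 0.224 V (positive root), so V_SG = 1.05 V.
I_D = (V_DD − V_SG)/R = (6.67 − 1.05) / 41.3 = 0.136 mA.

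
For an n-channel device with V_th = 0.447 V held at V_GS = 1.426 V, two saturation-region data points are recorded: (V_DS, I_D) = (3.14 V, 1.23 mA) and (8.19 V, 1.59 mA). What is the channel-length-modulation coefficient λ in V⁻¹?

With V_GS fixed, I_D ∝ (1 + λ V_DS) in saturation, so I_D2/I_D1 = (1 + λ V_DS2)/(1 + λ V_DS1).
1.59/1.23 = 1.293 = (1 + 8.19 λ)/(1 + 3.14 λ).
Solving: λ (I_D1 V_DS2 − I_D2 V_DS1) = I_D2 − I_D1, so λ = (1.59 − 1.23) / (1.23 × 8.19 − 1.59 × 3.14) = 0.36 / 5.08 = 0.0709 V⁻¹.

λ = 0.0709 V⁻¹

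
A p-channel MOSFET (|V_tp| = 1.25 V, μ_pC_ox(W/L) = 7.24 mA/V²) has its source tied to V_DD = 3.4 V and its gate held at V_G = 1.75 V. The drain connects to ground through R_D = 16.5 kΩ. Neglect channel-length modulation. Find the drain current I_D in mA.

I_D = 0.201 mA

V_SG = V_DD − V_G = 3.4 − 1.75 = 1.65 V, so V_ov = 1.65 − 1.25 = 0.4 V.
Assume saturation: I_D = ½ k_p V_ov² = 0.5 × 7.24 × 0.4² = 0.579 mA, giving V_SD = V_DD − I_D R_D = 3.4 − 0.579 × 16.5 = -6.16 V.
But -6.16 V < V_ov = 0.4 V, so the device is actually in triode.
In triode I_D = k_p[V_ov V_SD − ½ V_SD²] and I_D = (V_DD − V_SD)/R_D. Equating: 59.7 V_SD² − 48.78 V_SD + 3.4 = 0, giving V_SD = 0.0769 V (the root below V_ov).
I_D = (3.4 − 0.0769) / 16.5 = 0.201 mA.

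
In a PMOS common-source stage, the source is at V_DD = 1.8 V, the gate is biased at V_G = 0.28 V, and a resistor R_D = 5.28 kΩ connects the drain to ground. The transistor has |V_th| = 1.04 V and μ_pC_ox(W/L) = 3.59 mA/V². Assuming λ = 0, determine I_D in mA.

V_SG = V_DD − V_G = 1.8 − 0.28 = 1.52 V, so V_ov = 1.52 − 1.04 = 0.48 V.
Assume saturation: I_D = ½ k_p V_ov² = 0.5 × 3.59 × 0.48² = 0.414 mA, giving V_SD = V_DD − I_D R_D = 1.8 − 0.414 × 5.28 = -0.384 V.
But -0.384 V < V_ov = 0.48 V, so the device is actually in triode.
In triode I_D = k_p[V_ov V_SD − ½ V_SD²] and I_D = (V_DD − V_SD)/R_D. Equating: 9.48 V_SD² − 10.1 V_SD + 1.8 = 0, giving V_SD = 0.226 V (the root below V_ov).
I_D = (1.8 − 0.226) / 5.28 = 0.298 mA.

I_D = 0.298 mA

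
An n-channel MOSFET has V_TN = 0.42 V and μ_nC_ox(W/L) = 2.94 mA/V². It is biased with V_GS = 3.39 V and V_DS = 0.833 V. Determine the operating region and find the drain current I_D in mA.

V_ov = V_GS − V_TN = 3.39 − 0.42 = 2.97 V.
Since V_DS = 0.833 V < V_ov = 2.97 V, the device is in the triode region.
I_D = k_n [V_ov · V_DS − ½ V_DS²] = 2.94 × [2.97 × 0.833 − 0.5 × 0.833²] = 6.25 mA.

Triode; I_D = 6.25 mA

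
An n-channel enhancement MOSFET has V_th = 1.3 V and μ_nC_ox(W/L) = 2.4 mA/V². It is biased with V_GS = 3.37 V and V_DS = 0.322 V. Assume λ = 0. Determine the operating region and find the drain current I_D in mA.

V_ov = V_GS − V_th = 3.37 − 1.3 = 2.07 V.
Since V_DS = 0.322 V < V_ov = 2.07 V, the device is in the triode region.
I_D = k_n [V_ov · V_DS − ½ V_DS²] = 2.4 × [2.07 × 0.322 − 0.5 × 0.322²] = 1.48 mA.

Triode; I_D = 1.48 mA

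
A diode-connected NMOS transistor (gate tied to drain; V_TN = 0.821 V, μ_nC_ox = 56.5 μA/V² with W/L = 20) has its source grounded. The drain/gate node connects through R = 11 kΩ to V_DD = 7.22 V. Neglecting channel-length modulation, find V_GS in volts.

V_GS = 1.76 V

With gate tied to drain, V_GS = V_DS ≥ V_GS − V_TN, so the device is in saturation.
k_n = μ_nC_ox · (W/L) = 1.13 mA/V².
KCL at the drain: ½ k_n (V_GS − V_TN)² = (V_DD − V_GS)/R.
Let x = V_GS − 0.821. Then 6.21 x² + x − 6.399 = 0, giving x = 0.937 V (positive root), so V_GS = 1.76 V.
I_D = (V_DD − V_GS)/R = (7.22 − 1.76) / 11 = 0.497 mA.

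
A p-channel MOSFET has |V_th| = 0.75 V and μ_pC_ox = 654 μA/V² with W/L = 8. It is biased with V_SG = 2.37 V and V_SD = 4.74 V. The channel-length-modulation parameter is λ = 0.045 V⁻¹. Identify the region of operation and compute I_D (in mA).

k_p = μ_pC_ox · (W/L) = 5.232 mA/V².
V_ov = V_SG − |V_th| = 2.37 − 0.75 = 1.62 V.
Since V_SD = 4.74 V ≥ V_ov = 1.62 V, the device is in saturation.
I_D = ½ k_p V_ov² (1 + λ V_SD) = 0.5 × 5.232 × 1.62² × (1 + 0.045 × 4.74) = 8.33 mA.

Saturation; I_D = 8.33 mA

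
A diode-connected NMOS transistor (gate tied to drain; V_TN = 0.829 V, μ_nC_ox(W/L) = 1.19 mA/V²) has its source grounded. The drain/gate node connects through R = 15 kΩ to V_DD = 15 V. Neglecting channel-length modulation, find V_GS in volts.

With gate tied to drain, V_GS = V_DS ≥ V_GS − V_TN, so the device is in saturation.
KCL at the drain: ½ k_n (V_GS − V_TN)² = (V_DD − V_GS)/R.
Let x = V_GS − 0.829. Then 8.92 x² + x − 14.17 = 0, giving x = 1.21 V (positive root), so V_GS = 2.03 V.
I_D = (V_DD − V_GS)/R = (15 − 2.03) / 15 = 0.864 mA.

V_GS = 2.03 V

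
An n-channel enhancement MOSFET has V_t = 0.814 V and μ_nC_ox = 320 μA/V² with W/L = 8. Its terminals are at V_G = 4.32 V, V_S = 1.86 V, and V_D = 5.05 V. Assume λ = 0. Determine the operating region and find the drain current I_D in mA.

V_GS = V_G − V_S = 4.32 − 1.86 = 2.46 V; V_DS = V_D − V_S = 5.05 − 1.86 = 3.19 V.
k_n = μ_nC_ox · (W/L) = 2.56 mA/V².
V_ov = V_GS − V_t = 2.46 − 0.814 = 1.65 V.
Since V_DS = 3.19 V ≥ V_ov = 1.65 V, the device is in saturation.
I_D = ½ k_n V_ov² = 0.5 × 2.56 × 1.65² = 3.47 mA.

Saturation; I_D = 3.47 mA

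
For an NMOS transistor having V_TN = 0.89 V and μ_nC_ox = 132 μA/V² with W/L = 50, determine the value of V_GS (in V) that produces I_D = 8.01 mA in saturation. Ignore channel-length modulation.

k_n = μ_nC_ox · (W/L) = 6.6 mA/V².
In saturation I_D = ½ k_n (V_GS − V_TN)², so V_GS − V_TN = √(2 I_D / k_n) = √(2 × 8.01 / 6.6) = 1.56 V.
V_GS = 0.89 + 1.56 = 2.45 V.

V_GS = 2.45 V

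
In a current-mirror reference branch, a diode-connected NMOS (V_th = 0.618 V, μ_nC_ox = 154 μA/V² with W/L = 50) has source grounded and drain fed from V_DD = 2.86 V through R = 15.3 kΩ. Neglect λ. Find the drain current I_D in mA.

With gate tied to drain, V_GS = V_DS ≥ V_GS − V_th, so the device is in saturation.
k_n = μ_nC_ox · (W/L) = 7.7 mA/V².
KCL at the drain: ½ k_n (V_GS − V_th)² = (V_DD − V_GS)/R.
Let x = V_GS − 0.618. Then 58.9 x² + x − 2.242 = 0, giving x = 0.187 V (positive root), so V_GS = 0.805 V.
I_D = (V_DD − V_GS)/R = (2.86 − 0.805) / 15.3 = 0.134 mA.

I_D = 0.134 mA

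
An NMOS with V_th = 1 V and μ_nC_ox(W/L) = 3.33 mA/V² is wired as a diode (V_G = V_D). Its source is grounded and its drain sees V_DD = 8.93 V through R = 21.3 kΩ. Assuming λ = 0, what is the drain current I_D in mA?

I_D = 0.351 mA

With gate tied to drain, V_GS = V_DS ≥ V_GS − V_th, so the device is in saturation.
KCL at the drain: ½ k_n (V_GS − V_th)² = (V_DD − V_GS)/R.
Let x = V_GS − 1. Then 35.5 x² + x − 7.93 = 0, giving x = 0.459 V (positive root), so V_GS = 1.46 V.
I_D = (V_DD − V_GS)/R = (8.93 − 1.46) / 21.3 = 0.351 mA.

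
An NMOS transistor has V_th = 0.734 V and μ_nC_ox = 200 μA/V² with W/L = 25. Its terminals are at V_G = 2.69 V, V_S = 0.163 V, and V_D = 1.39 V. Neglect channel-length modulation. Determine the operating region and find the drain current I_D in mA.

Triode; I_D = 7.24 mA

V_GS = V_G − V_S = 2.69 − 0.163 = 2.53 V; V_DS = V_D − V_S = 1.39 − 0.163 = 1.23 V.
k_n = μ_nC_ox · (W/L) = 5 mA/V².
V_ov = V_GS − V_th = 2.53 − 0.734 = 1.79 V.
Since V_DS = 1.23 V < V_ov = 1.79 V, the device is in the triode region.
I_D = k_n [V_ov · V_DS − ½ V_DS²] = 5 × [1.79 × 1.23 − 0.5 × 1.23²] = 7.24 mA.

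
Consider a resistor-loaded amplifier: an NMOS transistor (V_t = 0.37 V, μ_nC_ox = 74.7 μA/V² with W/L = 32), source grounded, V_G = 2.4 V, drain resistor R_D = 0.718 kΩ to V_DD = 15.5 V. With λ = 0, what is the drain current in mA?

V_GS = V_G = 2.4 V, so V_ov = 2.4 − 0.37 = 2.03 V.
k_n = μ_nC_ox · (W/L) = 2.39 mA/V².
Assume saturation: I_D = ½ k_n V_ov² = 0.5 × 2.39 × 2.03² = 4.93 mA, giving V_DS = V_DD − I_D R_D = 15.5 − 4.93 × 0.718 = 12 V.
V_DS = 12 V ≥ V_ov = 2.03 V, confirming saturation.

I_D = 4.93 mA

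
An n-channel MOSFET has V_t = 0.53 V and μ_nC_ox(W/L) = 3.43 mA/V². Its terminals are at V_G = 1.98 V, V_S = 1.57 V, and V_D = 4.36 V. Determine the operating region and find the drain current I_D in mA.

Cutoff; I_D = 0 mA

V_GS = V_G − V_S = 1.98 − 1.57 = 0.41 V; V_DS = V_D − V_S = 4.36 − 1.57 = 2.79 V.
V_GS = 0.41 V < V_t = 0.53 V, so the transistor is in cutoff.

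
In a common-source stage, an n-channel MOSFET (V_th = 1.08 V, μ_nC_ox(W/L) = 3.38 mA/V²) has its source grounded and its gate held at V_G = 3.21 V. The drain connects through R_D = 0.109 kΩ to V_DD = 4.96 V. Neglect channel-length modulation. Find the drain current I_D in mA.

V_GS = V_G = 3.21 V, so V_ov = 3.21 − 1.08 = 2.13 V.
Assume saturation: I_D = ½ k_n V_ov² = 0.5 × 3.38 × 2.13² = 7.67 mA, giving V_DS = V_DD − I_D R_D = 4.96 − 7.67 × 0.109 = 4.12 V.
V_DS = 4.12 V ≥ V_ov = 2.13 V, confirming saturation.

I_D = 7.67 mA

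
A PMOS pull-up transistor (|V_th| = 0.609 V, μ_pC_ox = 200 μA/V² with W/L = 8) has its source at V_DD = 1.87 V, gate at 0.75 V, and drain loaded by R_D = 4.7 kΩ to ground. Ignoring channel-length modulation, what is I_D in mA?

V_SG = V_DD − V_G = 1.87 − 0.75 = 1.12 V, so V_ov = 1.12 − 0.609 = 0.511 V.
k_p = μ_pC_ox · (W/L) = 1.6 mA/V².
Assume saturation: I_D = ½ k_p V_ov² = 0.5 × 1.6 × 0.511² = 0.209 mA, giving V_SD = V_DD − I_D R_D = 1.87 − 0.209 × 4.7 = 0.888 V.
V_SD = 0.888 V ≥ V_ov = 0.511 V, confirming saturation.

I_D = 0.209 mA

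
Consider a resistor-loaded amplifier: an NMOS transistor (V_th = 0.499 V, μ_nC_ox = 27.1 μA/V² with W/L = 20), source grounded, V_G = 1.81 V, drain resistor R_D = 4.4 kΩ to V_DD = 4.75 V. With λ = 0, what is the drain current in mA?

V_GS = V_G = 1.81 V, so V_ov = 1.81 − 0.499 = 1.31 V.
k_n = μ_nC_ox · (W/L) = 0.542 mA/V².
Assume saturation: I_D = ½ k_n V_ov² = 0.5 × 0.542 × 1.31² = 0.466 mA, giving V_DS = V_DD − I_D R_D = 4.75 − 0.466 × 4.4 = 2.7 V.
V_DS = 2.7 V ≥ V_ov = 1.31 V, confirming saturation.

I_D = 0.466 mA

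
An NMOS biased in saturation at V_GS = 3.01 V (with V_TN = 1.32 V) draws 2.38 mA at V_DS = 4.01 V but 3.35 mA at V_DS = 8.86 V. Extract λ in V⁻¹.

With V_GS fixed, I_D ∝ (1 + λ V_DS) in saturation, so I_D2/I_D1 = (1 + λ V_DS2)/(1 + λ V_DS1).
3.35/2.38 = 1.408 = (1 + 8.86 λ)/(1 + 4.01 λ).
Solving: λ (I_D1 V_DS2 − I_D2 V_DS1) = I_D2 − I_D1, so λ = (3.35 − 2.38) / (2.38 × 8.86 − 3.35 × 4.01) = 0.97 / 7.65 = 0.127 V⁻¹.

λ = 0.127 V⁻¹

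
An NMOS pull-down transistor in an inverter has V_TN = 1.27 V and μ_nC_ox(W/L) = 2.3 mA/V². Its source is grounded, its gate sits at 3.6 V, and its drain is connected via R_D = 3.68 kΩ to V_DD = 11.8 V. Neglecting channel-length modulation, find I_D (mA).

V_GS = V_G = 3.6 V, so V_ov = 3.6 − 1.27 = 2.33 V.
Assume saturation: I_D = ½ k_n V_ov² = 0.5 × 2.3 × 2.33² = 6.24 mA, giving V_DS = V_DD − I_D R_D = 11.8 − 6.24 × 3.68 = -11.2 V.
But -11.2 V < V_ov = 2.33 V, so the device is actually in triode.
In triode I_D = k_n[V_ov V_DS − ½ V_DS²] and I_D = (V_DD − V_DS)/R_D. Equating: 4.23 V_DS² − 20.72 V_DS + 11.8 = 0, giving V_DS = 0.658 V (the root below V_ov).
I_D = (11.8 − 0.658) / 3.68 = 3.03 mA.

I_D = 3.03 mA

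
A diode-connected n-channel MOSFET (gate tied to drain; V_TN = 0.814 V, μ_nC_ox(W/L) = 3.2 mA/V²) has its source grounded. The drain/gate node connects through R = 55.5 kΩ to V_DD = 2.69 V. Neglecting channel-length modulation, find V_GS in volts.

V_GS = 0.954 V

With gate tied to drain, V_GS = V_DS ≥ V_GS − V_TN, so the device is in saturation.
KCL at the drain: ½ k_n (V_GS − V_TN)² = (V_DD − V_GS)/R.
Let x = V_GS − 0.814. Then 88.8 x² + x − 1.876 = 0, giving x = 0.14 V (positive root), so V_GS = 0.954 V.
I_D = (V_DD − V_GS)/R = (2.69 − 0.954) / 55.5 = 0.0313 mA.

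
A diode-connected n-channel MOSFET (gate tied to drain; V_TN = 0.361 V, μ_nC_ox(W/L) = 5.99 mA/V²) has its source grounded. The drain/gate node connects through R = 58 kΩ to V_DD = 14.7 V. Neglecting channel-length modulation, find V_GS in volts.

V_GS = 0.645 V

With gate tied to drain, V_GS = V_DS ≥ V_GS − V_TN, so the device is in saturation.
KCL at the drain: ½ k_n (V_GS − V_TN)² = (V_DD − V_GS)/R.
Let x = V_GS − 0.361. Then 174 x² + x − 14.34 = 0, giving x = 0.284 V (positive root), so V_GS = 0.645 V.
I_D = (V_DD − V_GS)/R = (14.7 − 0.645) / 58 = 0.242 mA.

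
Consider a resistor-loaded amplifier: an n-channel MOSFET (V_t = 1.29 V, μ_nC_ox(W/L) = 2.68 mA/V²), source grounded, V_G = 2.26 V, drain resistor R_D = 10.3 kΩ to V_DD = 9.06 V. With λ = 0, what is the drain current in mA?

I_D = 0.840 mA

V_GS = V_G = 2.26 V, so V_ov = 2.26 − 1.29 = 0.97 V.
Assume saturation: I_D = ½ k_n V_ov² = 0.5 × 2.68 × 0.97² = 1.26 mA, giving V_DS = V_DD − I_D R_D = 9.06 − 1.26 × 10.3 = -3.93 V.
But -3.93 V < V_ov = 0.97 V, so the device is actually in triode.
In triode I_D = k_n[V_ov V_DS − ½ V_DS²] and I_D = (V_DD − V_DS)/R_D. Equating: 13.8 V_DS² − 27.78 V_DS + 9.06 = 0, giving V_DS = 0.41 V (the root below V_ov).
I_D = (9.06 − 0.41) / 10.3 = 0.84 mA.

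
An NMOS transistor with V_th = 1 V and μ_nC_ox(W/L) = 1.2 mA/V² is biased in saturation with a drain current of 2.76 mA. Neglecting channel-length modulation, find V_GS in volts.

In saturation I_D = ½ k_n (V_GS − V_th)², so V_GS − V_th = √(2 I_D / k_n) = √(2 × 2.76 / 1.2) = 2.14 V.
V_GS = 1 + 2.14 = 3.14 V.

V_GS = 3.14 V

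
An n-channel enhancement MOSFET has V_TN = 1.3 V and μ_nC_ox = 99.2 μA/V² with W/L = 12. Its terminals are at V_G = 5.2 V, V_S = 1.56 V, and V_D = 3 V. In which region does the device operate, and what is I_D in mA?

V_GS = V_G − V_S = 5.2 − 1.56 = 3.64 V; V_DS = V_D − V_S = 3 − 1.56 = 1.44 V.
k_n = μ_nC_ox · (W/L) = 1.19 mA/V².
V_ov = V_GS − V_TN = 3.64 − 1.3 = 2.34 V.
Since V_DS = 1.44 V < V_ov = 2.34 V, the device is in the triode region.
I_D = k_n [V_ov · V_DS − ½ V_DS²] = 1.19 × [2.34 × 1.44 − 0.5 × 1.44²] = 2.78 mA.

Triode; I_D = 2.78 mA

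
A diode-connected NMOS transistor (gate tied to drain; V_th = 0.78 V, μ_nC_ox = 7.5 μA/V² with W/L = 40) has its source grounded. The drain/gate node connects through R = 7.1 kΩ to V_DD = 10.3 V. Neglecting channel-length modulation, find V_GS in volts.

V_GS = 3.34 V

With gate tied to drain, V_GS = V_DS ≥ V_GS − V_th, so the device is in saturation.
k_n = μ_nC_ox · (W/L) = 0.3 mA/V².
KCL at the drain: ½ k_n (V_GS − V_th)² = (V_DD − V_GS)/R.
Let x = V_GS − 0.78. Then 1.06 x² + x − 9.52 = 0, giving x = 2.56 V (positive root), so V_GS = 3.34 V.
I_D = (V_DD − V_GS)/R = (10.3 − 3.34) / 7.1 = 0.981 mA.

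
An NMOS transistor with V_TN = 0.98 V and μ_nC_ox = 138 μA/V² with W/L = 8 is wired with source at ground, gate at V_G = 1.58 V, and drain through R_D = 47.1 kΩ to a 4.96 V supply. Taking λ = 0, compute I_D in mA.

V_GS = V_G = 1.58 V, so V_ov = 1.58 − 0.98 = 0.6 V.
k_n = μ_nC_ox · (W/L) = 1.104 mA/V².
Assume saturation: I_D = ½ k_n V_ov² = 0.5 × 1.104 × 0.6² = 0.199 mA, giving V_DS = V_DD − I_D R_D = 4.96 − 0.199 × 47.1 = -4.4 V.
But -4.4 V < V_ov = 0.6 V, so the device is actually in triode.
In triode I_D = k_n[V_ov V_DS − ½ V_DS²] and I_D = (V_DD − V_DS)/R_D. Equating: 26 V_DS² − 32.2 V_DS + 4.96 = 0, giving V_DS = 0.18 V (the root below V_ov).
I_D = (4.96 − 0.18) / 47.1 = 0.101 mA.

I_D = 0.101 mA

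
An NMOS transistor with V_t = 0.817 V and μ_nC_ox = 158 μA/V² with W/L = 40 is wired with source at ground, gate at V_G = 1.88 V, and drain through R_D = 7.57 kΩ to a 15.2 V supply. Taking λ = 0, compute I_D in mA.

I_D = 1.96 mA

V_GS = V_G = 1.88 V, so V_ov = 1.88 − 0.817 = 1.06 V.
k_n = μ_nC_ox · (W/L) = 6.32 mA/V².
Assume saturation: I_D = ½ k_n V_ov² = 0.5 × 6.32 × 1.06² = 3.57 mA, giving V_DS = V_DD − I_D R_D = 15.2 − 3.57 × 7.57 = -11.8 V.
But -11.8 V < V_ov = 1.06 V, so the device is actually in triode.
In triode I_D = k_n[V_ov V_DS − ½ V_DS²] and I_D = (V_DD − V_DS)/R_D. Equating: 23.9 V_DS² − 51.86 V_DS + 15.2 = 0, giving V_DS = 0.349 V (the root below V_ov).
I_D = (15.2 − 0.349) / 7.57 = 1.96 mA.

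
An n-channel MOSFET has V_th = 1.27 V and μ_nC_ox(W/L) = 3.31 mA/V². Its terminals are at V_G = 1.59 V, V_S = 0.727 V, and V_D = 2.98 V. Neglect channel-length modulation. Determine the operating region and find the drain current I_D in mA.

Cutoff; I_D = 0 mA

V_GS = V_G − V_S = 1.59 − 0.727 = 0.863 V; V_DS = V_D − V_S = 2.98 − 0.727 = 2.25 V.
V_GS = 0.863 V < V_th = 1.27 V, so the transistor is in cutoff.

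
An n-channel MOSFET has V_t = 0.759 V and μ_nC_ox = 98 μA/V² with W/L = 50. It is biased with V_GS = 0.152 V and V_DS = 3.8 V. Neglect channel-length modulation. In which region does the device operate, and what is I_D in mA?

V_GS = 0.152 V < V_t = 0.759 V, so the transistor is in cutoff.

Cutoff; I_D = 0 mA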